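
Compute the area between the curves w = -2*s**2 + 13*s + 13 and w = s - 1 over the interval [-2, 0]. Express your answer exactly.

The difference (-2*s**2 + 13*s + 13) - (s - 1) = -2*s**2 + 12*s + 14 changes sign at s = -1 inside [-2, 0], so split the integral there.
∫[-2,-1] (-2*s**2 + 12*s + 14) ds = -26/3; the area of that piece is 26/3.
∫[-1,0] (-2*s**2 + 12*s + 14) ds = 22/3.
Total area = 26/3 + 22/3 = 16.

16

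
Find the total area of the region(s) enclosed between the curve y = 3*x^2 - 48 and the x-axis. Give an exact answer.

The curve meets the x-axis where 3*x^2 - 48 = 0, i.e. 3*(x - 4)*(x + 4) = 0, at x = -4, 4.
On [-4, 4] the curve lies below the axis; ∫[-4,4] (3*x^2 - 48) dx = -256, giving area 256.

256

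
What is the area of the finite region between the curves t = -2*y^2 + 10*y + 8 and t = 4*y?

125/3

Both boundary curves give t as a function of y, so integrate with respect to y. Setting them equal: -2*y^2 + 6*y + 8 = 0, i.e. -2*(y - 4)*(y + 1) = 0, so they meet at y = -1, 4.
For y in [-1, 4], t = -2*y^2 + 10*y + 8 is on the right; area = ∫[-1,4] (-2*y^2 + 6*y + 8) dy = 125/3.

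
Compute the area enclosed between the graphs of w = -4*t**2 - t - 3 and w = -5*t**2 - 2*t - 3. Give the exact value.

1/6

Set the curves equal: -4*t**2 - t - 3 = -5*t**2 - 2*t - 3, so t**2 + t = 0, which factors as t*(t + 1) = 0. The curves meet at t = -1, 0.
On [-1, 0], w = -5*t**2 - 2*t - 3 is on top; that piece has area ∫[-1,0] (-(t**2 + t)) dt = 1/6.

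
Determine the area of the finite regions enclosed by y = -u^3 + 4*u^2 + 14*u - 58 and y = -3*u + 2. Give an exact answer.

Set the curves equal: -u^3 + 4*u^2 + 14*u - 58 = -3*u + 2, so -u^3 + 4*u^2 + 17*u - 60 = 0, which factors as -(u - 5)*(u - 3)*(u + 4) = 0. The curves meet at u = -4, 3, 5.
On [-4, 3], y = -3*u + 2 is on top; that piece has area ∫[-4,3] (-(-u^3 + 4*u^2 + 17*u - 60)) du = 3773/12.
On [3, 5], y = -u^3 + 4*u^2 + 14*u - 58 is on top; that piece has area ∫[3,5] (-u^3 + 4*u^2 + 17*u - 60) du = 32/3.
Total enclosed area = 3773/12 + 32/3 = 3901/12.

3901/12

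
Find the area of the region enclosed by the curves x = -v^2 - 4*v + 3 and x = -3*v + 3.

Both boundary curves give x as a function of v, so integrate with respect to v. Setting them equal: -v^2 - v = 0, i.e. -v*(v + 1) = 0, so they meet at v = -1, 0.
For v in [-1, 0], x = -v^2 - 4*v + 3 is on the right; area = ∫[-1,0] (-v^2 - v) dv = 1/6.

1/6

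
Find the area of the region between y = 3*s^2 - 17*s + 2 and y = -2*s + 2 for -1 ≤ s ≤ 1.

15

The difference (3*s^2 - 17*s + 2) - (-2*s + 2) = 3*s^2 - 15*s changes sign at s = 0 inside [-1, 1], so split the integral there.
∫[-1,0] (3*s^2 - 15*s) ds = 17/2.
∫[0,1] (3*s^2 - 15*s) ds = -13/2; the area of that piece is 13/2.
Total area = 17/2 + 13/2 = 15.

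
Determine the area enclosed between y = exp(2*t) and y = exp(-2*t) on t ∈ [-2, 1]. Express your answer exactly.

-2 + exp(-4)/2 + exp(-2)/2 + exp(2)/2 + exp(4)/2

The difference (exp(2*t)) - (exp(-2*t)) = exp(2*t) - exp(-2*t) changes sign at t = 0 inside [-2, 1], so split the integral there.
∫[-2,0] (exp(2*t) - exp(-2*t)) dt = -exp(4)/2 - exp(-4)/2 + 1; the area of that piece is -1 + exp(-4)/2 + exp(4)/2.
∫[0,1] (exp(2*t) - exp(-2*t)) dt = -1 + exp(-2)/2 + exp(2)/2.
Total area = (-1 + exp(-4)/2 + exp(4)/2) + (-1 + exp(-2)/2 + exp(2)/2) = -2 + exp(-4)/2 + exp(-2)/2 + exp(2)/2 + exp(4)/2.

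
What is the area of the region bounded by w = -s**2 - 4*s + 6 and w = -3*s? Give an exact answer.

Set the curves equal: -s**2 - 4*s + 6 = -3*s, so -s**2 - s + 6 = 0, which factors as -(s - 2)*(s + 3) = 0. The curves meet at s = -3, 2.
On [-3, 2], w = -s**2 - 4*s + 6 is on top; that piece has area ∫[-3,2] (-s**2 - s + 6) ds = 125/6.

125/6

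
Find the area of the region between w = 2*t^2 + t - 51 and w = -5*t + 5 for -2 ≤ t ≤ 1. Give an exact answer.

On [-2, 1], (2*t^2 + t - 51) - (-5*t + 5) = 2*t^2 + 6*t - 56 is ≤ 0 throughout, so the area is a single integral of |2*t^2 + 6*t - 56|.
∫[-2,1] (2*t^2 + 6*t - 56) dt = -171; the area of that piece is 171.

171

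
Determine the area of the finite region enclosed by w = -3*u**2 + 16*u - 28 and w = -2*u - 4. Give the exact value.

4

Set the curves equal: -3*u**2 + 16*u - 28 = -2*u - 4, so -3*u**2 + 18*u - 24 = 0, which factors as -3*(u - 4)*(u - 2) = 0. The curves meet at u = 2, 4.
On [2, 4], w = -3*u**2 + 16*u - 28 is on top; that piece has area ∫[2,4] (-3*u**2 + 18*u - 24) du = 4.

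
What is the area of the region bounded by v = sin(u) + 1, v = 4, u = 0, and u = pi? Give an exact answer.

-2 + 3*pi

On [0, pi], (sin(u) + 1) - (4) = sin(u) - 3 is ≤ 0 throughout, so the area is a single integral of |sin(u) - 3|.
∫[0,pi] (sin(u) - 3) du = 2 - 3*pi; the area of that piece is -2 + 3*pi.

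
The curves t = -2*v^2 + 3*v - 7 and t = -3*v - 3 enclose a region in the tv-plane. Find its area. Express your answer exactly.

1/3

Both boundary curves give t as a function of v, so integrate with respect to v. Setting them equal: -2*v^2 + 6*v - 4 = 0, i.e. -2*(v - 2)*(v - 1) = 0, so they meet at v = 1, 2.
For v in [1, 2], t = -2*v^2 + 3*v - 7 is on the right; area = ∫[1,2] (-2*v^2 + 6*v - 4) dv = 1/3.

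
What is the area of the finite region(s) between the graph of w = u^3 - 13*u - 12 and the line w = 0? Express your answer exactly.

The curve meets the u-axis where u^3 - 13*u - 12 = 0, i.e. (u - 4)*(u + 1)*(u + 3) = 0, at u = -3, -1, 4.
On [-3, -1] the curve lies above the axis; ∫[-3,-1] (u^3 - 13*u - 12) du = 8, giving area 8.
On [-1, 4] the curve lies below the axis; ∫[-1,4] (u^3 - 13*u - 12) du = -375/4, giving area 375/4.
Total area = 8 + 375/4 = 407/4.

407/4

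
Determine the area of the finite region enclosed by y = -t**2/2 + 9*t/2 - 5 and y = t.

Set the curves equal: -t**2/2 + 9*t/2 - 5 = t, so -t**2/2 + 7*t/2 - 5 = 0, which factors as -(t - 5)*(t - 2)/2 = 0. The curves meet at t = 2, 5.
On [2, 5], y = -t**2/2 + 9*t/2 - 5 is on top; that piece has area ∫[2,5] (-t**2/2 + 7*t/2 - 5) dt = 9/4.

9/4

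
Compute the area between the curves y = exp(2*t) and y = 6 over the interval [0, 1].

The difference (exp(2*t)) - (6) = exp(2*t) - 6 changes sign at t = log(6)/2 inside [0, 1], so split the integral there.
∫[0,log(6)/2] (exp(2*t) - 6) dt = 5/2 - log(216); the area of that piece is -5/2 + log(216).
∫[log(6)/2,1] (exp(2*t) - 6) dt = -9 + exp(2)/2 + 3*log(6).
Total area = (-5/2 + log(216)) + (-9 + exp(2)/2 + 3*log(6)) = -23/2 + exp(2)/2 + 6*log(6).

-23/2 + exp(2)/2 + 6*log(6)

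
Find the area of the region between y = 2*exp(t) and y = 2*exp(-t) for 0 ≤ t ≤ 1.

On [0, 1], (2*exp(t)) - (2*exp(-t)) = 2*exp(t) - 2*exp(-t) is ≥ 0 throughout, so the area is a single integral of |2*exp(t) - 2*exp(-t)|.
∫[0,1] (2*exp(t) - 2*exp(-t)) dt = -4 + 2*exp(-1) + 2*exp(1).

-4 + 2*exp(-1) + 2*exp(1)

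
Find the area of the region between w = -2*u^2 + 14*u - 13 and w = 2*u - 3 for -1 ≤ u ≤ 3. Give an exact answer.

The difference (-2*u^2 + 14*u - 13) - (2*u - 3) = -2*u^2 + 12*u - 10 changes sign at u = 1 inside [-1, 3], so split the integral there.
∫[-1,1] (-2*u^2 + 12*u - 10) du = -64/3; the area of that piece is 64/3.
∫[1,3] (-2*u^2 + 12*u - 10) du = 32/3.
Total area = 64/3 + 32/3 = 32.

32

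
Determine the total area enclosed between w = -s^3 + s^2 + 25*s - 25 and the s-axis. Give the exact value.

1012/3

The curve meets the s-axis where -s^3 + s^2 + 25*s - 25 = 0, i.e. -(s - 5)*(s - 1)*(s + 5) = 0, at s = -5, 1, 5.
On [-5, 1] the curve lies below the axis; ∫[-5,1] (-s^3 + s^2 + 25*s - 25) ds = -252, giving area 252.
On [1, 5] the curve lies above the axis; ∫[1,5] (-s^3 + s^2 + 25*s - 25) ds = 256/3, giving area 256/3.
Total area = 252 + 256/3 = 1012/3.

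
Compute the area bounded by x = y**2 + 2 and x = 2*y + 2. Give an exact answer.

4/3

Both boundary curves give x as a function of y, so integrate with respect to y. Setting them equal: y**2 - 2*y = 0, i.e. y*(y - 2) = 0, so they meet at y = 0, 2.
For y in [0, 2], x = y**2 + 2 is on the left; area = ∫[0,2] (-(y**2 - 2*y)) dy = 4/3.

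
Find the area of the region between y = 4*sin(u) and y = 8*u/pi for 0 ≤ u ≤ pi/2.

On [0, pi/2], (4*sin(u)) - (8*u/pi) = -8*u/pi + 4*sin(u) is ≥ 0 throughout, so the area is a single integral of |-8*u/pi + 4*sin(u)|.
∫[0,pi/2] (-8*u/pi + 4*sin(u)) du = 4 - pi.

4 - pi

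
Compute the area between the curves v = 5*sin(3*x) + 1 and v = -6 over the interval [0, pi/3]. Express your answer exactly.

On [0, pi/3], (5*sin(3*x) + 1) - (-6) = 5*sin(3*x) + 7 is ≥ 0 throughout, so the area is a single integral of |5*sin(3*x) + 7|.
∫[0,pi/3] (5*sin(3*x) + 7) dx = 10/3 + 7*pi/3.

10/3 + 7*pi/3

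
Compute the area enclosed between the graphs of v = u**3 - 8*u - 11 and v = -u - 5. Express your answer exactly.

Set the curves equal: u**3 - 8*u - 11 = -u - 5, so u**3 - 7*u - 6 = 0, which factors as (u - 3)*(u + 1)*(u + 2) = 0. The curves meet at u = -2, -1, 3.
On [-2, -1], v = u**3 - 8*u - 11 is on top; that piece has area ∫[-2,-1] (u**3 - 7*u - 6) du = 3/4.
On [-1, 3], v = -u - 5 is on top; that piece has area ∫[-1,3] (-(u**3 - 7*u - 6)) du = 32.
Total enclosed area = 3/4 + 32 = 131/4.

131/4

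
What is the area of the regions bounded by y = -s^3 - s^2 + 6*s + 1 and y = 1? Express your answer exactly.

Set the curves equal: -s^3 - s^2 + 6*s + 1 = 1, so -s^3 - s^2 + 6*s = 0, which factors as -s*(s - 2)*(s + 3) = 0. The curves meet at s = -3, 0, 2.
On [-3, 0], y = 1 is on top; that piece has area ∫[-3,0] (-(-s^3 - s^2 + 6*s)) ds = 63/4.
On [0, 2], y = -s^3 - s^2 + 6*s + 1 is on top; that piece has area ∫[0,2] (-s^3 - s^2 + 6*s) ds = 16/3.
Total enclosed area = 63/4 + 16/3 = 253/12.

253/12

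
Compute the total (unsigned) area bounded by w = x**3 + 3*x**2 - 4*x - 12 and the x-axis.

The curve meets the x-axis where x**3 + 3*x**2 - 4*x - 12 = 0, i.e. (x - 2)*(x + 2)*(x + 3) = 0, at x = -3, -2, 2.
On [-3, -2] the curve lies above the axis; ∫[-3,-2] (x**3 + 3*x**2 - 4*x - 12) dx = 3/4, giving area 3/4.
On [-2, 2] the curve lies below the axis; ∫[-2,2] (x**3 + 3*x**2 - 4*x - 12) dx = -32, giving area 32.
Total area = 3/4 + 32 = 131/4.

131/4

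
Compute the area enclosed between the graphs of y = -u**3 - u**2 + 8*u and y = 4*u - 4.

71/6

Set the curves equal: -u**3 - u**2 + 8*u = 4*u - 4, so -u**3 - u**2 + 4*u + 4 = 0, which factors as -(u - 2)*(u + 1)*(u + 2) = 0. The curves meet at u = -2, -1, 2.
On [-2, -1], y = 4*u - 4 is on top; that piece has area ∫[-2,-1] (-(-u**3 - u**2 + 4*u + 4)) du = 7/12.
On [-1, 2], y = -u**3 - u**2 + 8*u is on top; that piece has area ∫[-1,2] (-u**3 - u**2 + 4*u + 4) du = 45/4.
Total enclosed area = 7/12 + 45/4 = 71/6.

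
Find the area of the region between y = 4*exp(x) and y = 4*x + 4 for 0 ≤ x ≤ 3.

On [0, 3], (4*exp(x)) - (4*x + 4) = -4*x + 4*exp(x) - 4 is ≥ 0 throughout, so the area is a single integral of |-4*x + 4*exp(x) - 4|.
∫[0,3] (-4*x + 4*exp(x) - 4) dx = -34 + 4*exp(3).

-34 + 4*exp(3)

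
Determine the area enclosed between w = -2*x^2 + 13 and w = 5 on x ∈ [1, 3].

8

The difference (-2*x^2 + 13) - (5) = -2*x^2 + 8 changes sign at x = 2 inside [1, 3], so split the integral there.
∫[1,2] (-2*x^2 + 8) dx = 10/3.
∫[2,3] (-2*x^2 + 8) dx = -14/3; the area of that piece is 14/3.
Total area = 10/3 + 14/3 = 8.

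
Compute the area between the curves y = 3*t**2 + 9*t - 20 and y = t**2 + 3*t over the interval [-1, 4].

The difference (3*t**2 + 9*t - 20) - (t**2 + 3*t) = 2*t**2 + 6*t - 20 changes sign at t = 2 inside [-1, 4], so split the integral there.
∫[-1,2] (2*t**2 + 6*t - 20) dt = -45; the area of that piece is 45.
∫[2,4] (2*t**2 + 6*t - 20) dt = 100/3.
Total area = 45 + 100/3 = 235/3.

235/3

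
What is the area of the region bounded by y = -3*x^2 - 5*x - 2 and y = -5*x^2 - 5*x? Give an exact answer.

8/3

Set the curves equal: -3*x^2 - 5*x - 2 = -5*x^2 - 5*x, so 2*x^2 - 2 = 0, which factors as 2*(x - 1)*(x + 1) = 0. The curves meet at x = -1, 1.
On [-1, 1], y = -5*x^2 - 5*x is on top; that piece has area ∫[-1,1] (-(2*x^2 - 2)) dx = 8/3.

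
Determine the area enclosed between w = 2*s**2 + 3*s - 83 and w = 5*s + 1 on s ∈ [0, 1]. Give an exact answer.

253/3

On [0, 1], (2*s**2 + 3*s - 83) - (5*s + 1) = 2*s**2 - 2*s - 84 is ≤ 0 throughout, so the area is a single integral of |2*s**2 - 2*s - 84|.
∫[0,1] (2*s**2 - 2*s - 84) ds = -253/3; the area of that piece is 253/3.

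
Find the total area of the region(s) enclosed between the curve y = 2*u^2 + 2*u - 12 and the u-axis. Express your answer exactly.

125/3

The curve meets the u-axis where 2*u^2 + 2*u - 12 = 0, i.e. 2*(u - 2)*(u + 3) = 0, at u = -3, 2.
On [-3, 2] the curve lies below the axis; ∫[-3,2] (2*u^2 + 2*u - 12) du = -125/3, giving area 125/3.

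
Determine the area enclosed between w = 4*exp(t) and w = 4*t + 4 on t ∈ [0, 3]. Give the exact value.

On [0, 3], (4*exp(t)) - (4*t + 4) = -4*t + 4*exp(t) - 4 is ≥ 0 throughout, so the area is a single integral of |-4*t + 4*exp(t) - 4|.
∫[0,3] (-4*t + 4*exp(t) - 4) dt = -34 + 4*exp(3).

-34 + 4*exp(3)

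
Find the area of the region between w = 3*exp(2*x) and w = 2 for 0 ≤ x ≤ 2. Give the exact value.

-11/2 + 3*exp(4)/2

On [0, 2], (3*exp(2*x)) - (2) = 3*exp(2*x) - 2 is ≥ 0 throughout, so the area is a single integral of |3*exp(2*x) - 2|.
∫[0,2] (3*exp(2*x) - 2) dx = -11/2 + 3*exp(4)/2.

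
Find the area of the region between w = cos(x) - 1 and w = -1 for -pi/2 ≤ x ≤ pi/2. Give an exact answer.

On [-pi/2, pi/2], (cos(x) - 1) - (-1) = cos(x) is ≥ 0 throughout, so the area is a single integral of |cos(x)|.
∫[-pi/2,pi/2] (cos(x)) dx = 2.

2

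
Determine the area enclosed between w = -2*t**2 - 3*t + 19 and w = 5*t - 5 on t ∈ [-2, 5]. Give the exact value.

The difference (-2*t**2 - 3*t + 19) - (5*t - 5) = -2*t**2 - 8*t + 24 changes sign at t = 2 inside [-2, 5], so split the integral there.
∫[-2,2] (-2*t**2 - 8*t + 24) dt = 256/3.
∫[2,5] (-2*t**2 - 8*t + 24) dt = -90; the area of that piece is 90.
Total area = 256/3 + 90 = 526/3.

526/3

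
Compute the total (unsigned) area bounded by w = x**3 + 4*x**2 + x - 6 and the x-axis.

The curve meets the x-axis where x**3 + 4*x**2 + x - 6 = 0, i.e. (x - 1)*(x + 2)*(x + 3) = 0, at x = -3, -2, 1.
On [-3, -2] the curve lies above the axis; ∫[-3,-2] (x**3 + 4*x**2 + x - 6) dx = 7/12, giving area 7/12.
On [-2, 1] the curve lies below the axis; ∫[-2,1] (x**3 + 4*x**2 + x - 6) dx = -45/4, giving area 45/4.
Total area = 7/12 + 45/4 = 71/6.

71/6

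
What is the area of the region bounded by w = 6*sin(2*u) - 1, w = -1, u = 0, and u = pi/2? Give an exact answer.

6

On [0, pi/2], (6*sin(2*u) - 1) - (-1) = 6*sin(2*u) is ≥ 0 throughout, so the area is a single integral of |6*sin(2*u)|.
∫[0,pi/2] (6*sin(2*u)) du = 6.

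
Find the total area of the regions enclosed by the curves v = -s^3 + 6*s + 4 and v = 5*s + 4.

Set the curves equal: -s^3 + 6*s + 4 = 5*s + 4, so -s^3 + s = 0, which factors as -s*(s - 1)*(s + 1) = 0. The curves meet at s = -1, 0, 1.
On [-1, 0], v = 5*s + 4 is on top; that piece has area ∫[-1,0] (-(-s^3 + s)) ds = 1/4.
On [0, 1], v = -s^3 + 6*s + 4 is on top; that piece has area ∫[0,1] (-s^3 + s) ds = 1/4.
Total enclosed area = 1/4 + 1/4 = 1/2.

1/2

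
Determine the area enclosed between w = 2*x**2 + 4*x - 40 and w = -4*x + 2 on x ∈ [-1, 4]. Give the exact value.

128

The difference (2*x**2 + 4*x - 40) - (-4*x + 2) = 2*x**2 + 8*x - 42 changes sign at x = 3 inside [-1, 4], so split the integral there.
∫[-1,3] (2*x**2 + 8*x - 42) dx = -352/3; the area of that piece is 352/3.
∫[3,4] (2*x**2 + 8*x - 42) dx = 32/3.
Total area = 352/3 + 32/3 = 128.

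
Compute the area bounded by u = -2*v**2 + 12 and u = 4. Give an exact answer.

64/3

Both boundary curves give u as a function of v, so integrate with respect to v. Setting them equal: -2*v**2 + 8 = 0, i.e. -2*(v - 2)*(v + 2) = 0, so they meet at v = -2, 2.
For v in [-2, 2], u = -2*v**2 + 12 is on the right; area = ∫[-2,2] (-2*v**2 + 8) dv = 64/3.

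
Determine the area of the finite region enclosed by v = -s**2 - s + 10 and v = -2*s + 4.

Set the curves equal: -s**2 - s + 10 = -2*s + 4, so -s**2 + s + 6 = 0, which factors as -(s - 3)*(s + 2) = 0. The curves meet at s = -2, 3.
On [-2, 3], v = -s**2 - s + 10 is on top; that piece has area ∫[-2,3] (-s**2 + s + 6) ds = 125/6.

125/6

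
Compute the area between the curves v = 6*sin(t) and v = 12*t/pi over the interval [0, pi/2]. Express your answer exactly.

On [0, pi/2], (6*sin(t)) - (12*t/pi) = -12*t/pi + 6*sin(t) is ≥ 0 throughout, so the area is a single integral of |-12*t/pi + 6*sin(t)|.
∫[0,pi/2] (-12*t/pi + 6*sin(t)) dt = 6 - 3*pi/2.

6 - 3*pi/2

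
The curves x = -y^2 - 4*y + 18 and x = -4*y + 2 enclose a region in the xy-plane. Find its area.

256/3

Both boundary curves give x as a function of y, so integrate with respect to y. Setting them equal: -y^2 + 16 = 0, i.e. -(y - 4)*(y + 4) = 0, so they meet at y = -4, 4.
For y in [-4, 4], x = -y^2 - 4*y + 18 is on the right; area = ∫[-4,4] (-y^2 + 16) dy = 256/3.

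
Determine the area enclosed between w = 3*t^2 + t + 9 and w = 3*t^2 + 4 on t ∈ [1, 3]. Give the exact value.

On [1, 3], (3*t^2 + t + 9) - (3*t^2 + 4) = t + 5 is ≥ 0 throughout, so the area is a single integral of |t + 5|.
∫[1,3] (t + 5) dt = 14.

14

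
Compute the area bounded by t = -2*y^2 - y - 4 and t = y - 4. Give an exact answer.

Both boundary curves give t as a function of y, so integrate with respect to y. Setting them equal: -2*y^2 - 2*y = 0, i.e. -2*y*(y + 1) = 0, so they meet at y = -1, 0.
For y in [-1, 0], t = -2*y^2 - y - 4 is on the right; area = ∫[-1,0] (-2*y^2 - 2*y) dy = 1/3.

1/3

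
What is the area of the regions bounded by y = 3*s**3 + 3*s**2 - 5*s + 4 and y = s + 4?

Set the curves equal: 3*s**3 + 3*s**2 - 5*s + 4 = s + 4, so 3*s**3 + 3*s**2 - 6*s = 0, which factors as 3*s*(s - 1)*(s + 2) = 0. The curves meet at s = -2, 0, 1.
On [-2, 0], y = 3*s**3 + 3*s**2 - 5*s + 4 is on top; that piece has area ∫[-2,0] (3*s**3 + 3*s**2 - 6*s) ds = 8.
On [0, 1], y = s + 4 is on top; that piece has area ∫[0,1] (-(3*s**3 + 3*s**2 - 6*s)) ds = 5/4.
Total enclosed area = 8 + 5/4 = 37/4.

37/4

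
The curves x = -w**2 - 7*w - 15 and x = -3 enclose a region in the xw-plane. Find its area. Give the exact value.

Both boundary curves give x as a function of w, so integrate with respect to w. Setting them equal: -w**2 - 7*w - 12 = 0, i.e. -(w + 3)*(w + 4) = 0, so they meet at w = -4, -3.
For w in [-4, -3], x = -w**2 - 7*w - 15 is on the right; area = ∫[-4,-3] (-w**2 - 7*w - 12) dw = 1/6.

1/6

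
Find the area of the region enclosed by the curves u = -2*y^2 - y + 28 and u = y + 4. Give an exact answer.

343/3

Both boundary curves give u as a function of y, so integrate with respect to y. Setting them equal: -2*y^2 - 2*y + 24 = 0, i.e. -2*(y - 3)*(y + 4) = 0, so they meet at y = -4, 3.
For y in [-4, 3], u = -2*y^2 - y + 28 is on the right; area = ∫[-4,3] (-2*y^2 - 2*y + 24) dy = 343/3.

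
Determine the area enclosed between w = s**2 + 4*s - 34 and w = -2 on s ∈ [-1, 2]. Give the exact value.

On [-1, 2], (s**2 + 4*s - 34) - (-2) = s**2 + 4*s - 32 is ≤ 0 throughout, so the area is a single integral of |s**2 + 4*s - 32|.
∫[-1,2] (s**2 + 4*s - 32) ds = -87; the area of that piece is 87.

87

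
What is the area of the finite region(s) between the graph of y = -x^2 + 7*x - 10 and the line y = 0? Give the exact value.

9/2

The curve meets the x-axis where -x^2 + 7*x - 10 = 0, i.e. -(x - 5)*(x - 2) = 0, at x = 2, 5.
On [2, 5] the curve lies above the axis; ∫[2,5] (-x^2 + 7*x - 10) dx = 9/2, giving area 9/2.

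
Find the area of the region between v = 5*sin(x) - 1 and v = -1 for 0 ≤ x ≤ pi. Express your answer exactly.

On [0, pi], (5*sin(x) - 1) - (-1) = 5*sin(x) is ≥ 0 throughout, so the area is a single integral of |5*sin(x)|.
∫[0,pi] (5*sin(x)) dx = 10.

10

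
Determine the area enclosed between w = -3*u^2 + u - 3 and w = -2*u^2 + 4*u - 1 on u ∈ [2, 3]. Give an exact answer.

On [2, 3], (-3*u^2 + u - 3) - (-2*u^2 + 4*u - 1) = -u^2 - 3*u - 2 is ≤ 0 throughout, so the area is a single integral of |-u^2 - 3*u - 2|.
∫[2,3] (-u^2 - 3*u - 2) du = -95/6; the area of that piece is 95/6.

95/6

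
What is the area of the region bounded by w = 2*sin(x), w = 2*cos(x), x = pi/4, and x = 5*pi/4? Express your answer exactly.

4*sqrt(2)

On [pi/4, 5*pi/4], (2*sin(x)) - (2*cos(x)) = 2*sin(x) - 2*cos(x) is ≥ 0 throughout, so the area is a single integral of |2*sin(x) - 2*cos(x)|.
∫[pi/4,5*pi/4] (2*sin(x) - 2*cos(x)) dx = 4*sqrt(2).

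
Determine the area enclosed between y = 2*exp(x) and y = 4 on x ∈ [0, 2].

-14 + 8*log(2) + 2*exp(2)

The difference (2*exp(x)) - (4) = 2*exp(x) - 4 changes sign at x = log(2) inside [0, 2], so split the integral there.
∫[0,log(2)] (2*exp(x) - 4) dx = 2 - log(16); the area of that piece is -2 + log(16).
∫[log(2),2] (2*exp(x) - 4) dx = -12 + 4*log(2) + 2*exp(2).
Total area = (-2 + log(16)) + (-12 + 4*log(2) + 2*exp(2)) = -14 + 8*log(2) + 2*exp(2).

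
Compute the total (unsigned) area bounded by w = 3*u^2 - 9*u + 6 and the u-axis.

1/2

The curve meets the u-axis where 3*u^2 - 9*u + 6 = 0, i.e. 3*(u - 2)*(u - 1) = 0, at u = 1, 2.
On [1, 2] the curve lies below the axis; ∫[1,2] (3*u^2 - 9*u + 6) du = -1/2, giving area 1/2.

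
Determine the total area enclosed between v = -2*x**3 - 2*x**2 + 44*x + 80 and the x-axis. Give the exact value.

The curve meets the x-axis where -2*x**3 - 2*x**2 + 44*x + 80 = 0, i.e. -2*(x - 5)*(x + 2)*(x + 4) = 0, at x = -4, -2, 5.
On [-4, -2] the curve lies below the axis; ∫[-4,-2] (-2*x**3 - 2*x**2 + 44*x + 80) dx = -64/3, giving area 64/3.
On [-2, 5] the curve lies above the axis; ∫[-2,5] (-2*x**3 - 2*x**2 + 44*x + 80) dx = 3773/6, giving area 3773/6.
Total area = 64/3 + 3773/6 = 3901/6.

3901/6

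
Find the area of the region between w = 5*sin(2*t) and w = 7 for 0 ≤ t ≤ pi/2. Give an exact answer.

-5 + 7*pi/2

On [0, pi/2], (5*sin(2*t)) - (7) = 5*sin(2*t) - 7 is ≤ 0 throughout, so the area is a single integral of |5*sin(2*t) - 7|.
∫[0,pi/2] (5*sin(2*t) - 7) dt = 5 - 7*pi/2; the area of that piece is -5 + 7*pi/2.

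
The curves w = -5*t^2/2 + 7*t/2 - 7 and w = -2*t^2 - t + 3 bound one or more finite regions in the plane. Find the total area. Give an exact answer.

Set the curves equal: -5*t^2/2 + 7*t/2 - 7 = -2*t^2 - t + 3, so -t^2/2 + 9*t/2 - 10 = 0, which factors as -(t - 5)*(t - 4)/2 = 0. The curves meet at t = 4, 5.
On [4, 5], w = -5*t^2/2 + 7*t/2 - 7 is on top; that piece has area ∫[4,5] (-t^2/2 + 9*t/2 - 10) dt = 1/12.

1/12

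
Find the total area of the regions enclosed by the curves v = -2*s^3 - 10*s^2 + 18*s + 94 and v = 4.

1136/3

Set the curves equal: -2*s^3 - 10*s^2 + 18*s + 94 = 4, so -2*s^3 - 10*s^2 + 18*s + 90 = 0, which factors as -2*(s - 3)*(s + 3)*(s + 5) = 0. The curves meet at s = -5, -3, 3.
On [-5, -3], v = 4 is on top; that piece has area ∫[-5,-3] (-(-2*s^3 - 10*s^2 + 18*s + 90)) ds = 56/3.
On [-3, 3], v = -2*s^3 - 10*s^2 + 18*s + 94 is on top; that piece has area ∫[-3,3] (-2*s^3 - 10*s^2 + 18*s + 90) ds = 360.
Total enclosed area = 56/3 + 360 = 1136/3.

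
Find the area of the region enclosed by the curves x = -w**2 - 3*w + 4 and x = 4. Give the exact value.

9/2

Both boundary curves give x as a function of w, so integrate with respect to w. Setting them equal: -w**2 - 3*w = 0, i.e. -w*(w + 3) = 0, so they meet at w = -3, 0.
For w in [-3, 0], x = -w**2 - 3*w + 4 is on the right; area = ∫[-3,0] (-w**2 - 3*w) dw = 9/2.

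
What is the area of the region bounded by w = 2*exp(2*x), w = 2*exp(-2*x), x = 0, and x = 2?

On [0, 2], (2*exp(2*x)) - (2*exp(-2*x)) = 2*exp(2*x) - 2*exp(-2*x) is ≥ 0 throughout, so the area is a single integral of |2*exp(2*x) - 2*exp(-2*x)|.
∫[0,2] (2*exp(2*x) - 2*exp(-2*x)) dx = -2 + exp(-4) + exp(4).

-2 + exp(-4) + exp(4)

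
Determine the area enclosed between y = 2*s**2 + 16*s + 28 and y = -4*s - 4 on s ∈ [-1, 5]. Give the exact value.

On [-1, 5], (2*s**2 + 16*s + 28) - (-4*s - 4) = 2*s**2 + 20*s + 32 is ≥ 0 throughout, so the area is a single integral of |2*s**2 + 20*s + 32|.
∫[-1,5] (2*s**2 + 20*s + 32) ds = 516.

516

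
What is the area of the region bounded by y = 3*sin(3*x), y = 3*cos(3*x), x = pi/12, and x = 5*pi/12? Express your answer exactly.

On [pi/12, 5*pi/12], (3*sin(3*x)) - (3*cos(3*x)) = 3*sin(3*x) - 3*cos(3*x) is ≥ 0 throughout, so the area is a single integral of |3*sin(3*x) - 3*cos(3*x)|.
∫[pi/12,5*pi/12] (3*sin(3*x) - 3*cos(3*x)) dx = 2*sqrt(2).

2*sqrt(2)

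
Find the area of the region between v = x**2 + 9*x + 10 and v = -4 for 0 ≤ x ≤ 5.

On [0, 5], (x**2 + 9*x + 10) - (-4) = x**2 + 9*x + 14 is ≥ 0 throughout, so the area is a single integral of |x**2 + 9*x + 14|.
∫[0,5] (x**2 + 9*x + 14) dx = 1345/6.

1345/6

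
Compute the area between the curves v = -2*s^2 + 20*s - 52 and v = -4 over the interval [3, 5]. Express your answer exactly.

The difference (-2*s^2 + 20*s - 52) - (-4) = -2*s^2 + 20*s - 48 changes sign at s = 4 inside [3, 5], so split the integral there.
∫[3,4] (-2*s^2 + 20*s - 48) ds = -8/3; the area of that piece is 8/3.
∫[4,5] (-2*s^2 + 20*s - 48) ds = 4/3.
Total area = 8/3 + 4/3 = 4.

4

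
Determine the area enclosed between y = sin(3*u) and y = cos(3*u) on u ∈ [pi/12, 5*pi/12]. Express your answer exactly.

On [pi/12, 5*pi/12], (sin(3*u)) - (cos(3*u)) = sin(3*u) - cos(3*u) is ≥ 0 throughout, so the area is a single integral of |sin(3*u) - cos(3*u)|.
∫[pi/12,5*pi/12] (sin(3*u) - cos(3*u)) du = 2*sqrt(2)/3.

2*sqrt(2)/3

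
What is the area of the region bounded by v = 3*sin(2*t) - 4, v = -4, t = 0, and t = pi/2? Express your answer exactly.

On [0, pi/2], (3*sin(2*t) - 4) - (-4) = 3*sin(2*t) is ≥ 0 throughout, so the area is a single integral of |3*sin(2*t)|.
∫[0,pi/2] (3*sin(2*t)) dt = 3.

3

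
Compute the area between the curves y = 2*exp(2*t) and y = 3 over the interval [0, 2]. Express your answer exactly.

-8 - 7*log(2)/2 + log(6)/2 + 5*log(3)/2 + exp(4)

The difference (2*exp(2*t)) - (3) = 2*exp(2*t) - 3 changes sign at t = -log(2)/2 + log(3)/2 inside [0, 2], so split the integral there.
∫[0,-log(2)/2 + log(3)/2] (2*exp(2*t) - 3) dt = log(2*sqrt(6)/9) + 1/2; the area of that piece is -1/2 + log(3*sqrt(6)/4).
∫[-log(2)/2 + log(3)/2,2] (2*exp(2*t) - 3) dt = -15/2 - 3*log(2)/2 + 3*log(3)/2 + exp(4).
Total area = (-1/2 + log(3*sqrt(6)/4)) + (-15/2 - 3*log(2)/2 + 3*log(3)/2 + exp(4)) = -8 - 7*log(2)/2 + log(6)/2 + 5*log(3)/2 + exp(4).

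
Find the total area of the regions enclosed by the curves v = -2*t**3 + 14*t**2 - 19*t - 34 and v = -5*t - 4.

Set the curves equal: -2*t**3 + 14*t**2 - 19*t - 34 = -5*t - 4, so -2*t**3 + 14*t**2 - 14*t - 30 = 0, which factors as -2*(t - 5)*(t - 3)*(t + 1) = 0. The curves meet at t = -1, 3, 5.
On [-1, 3], v = -5*t - 4 is on top; that piece has area ∫[-1,3] (-(-2*t**3 + 14*t**2 - 14*t - 30)) dt = 256/3.
On [3, 5], v = -2*t**3 + 14*t**2 - 19*t - 34 is on top; that piece has area ∫[3,5] (-2*t**3 + 14*t**2 - 14*t - 30) dt = 40/3.
Total enclosed area = 256/3 + 40/3 = 296/3.

296/3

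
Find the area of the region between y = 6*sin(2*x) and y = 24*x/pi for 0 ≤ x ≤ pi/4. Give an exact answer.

On [0, pi/4], (6*sin(2*x)) - (24*x/pi) = -24*x/pi + 6*sin(2*x) is ≥ 0 throughout, so the area is a single integral of |-24*x/pi + 6*sin(2*x)|.
∫[0,pi/4] (-24*x/pi + 6*sin(2*x)) dx = 3 - 3*pi/4.

3 - 3*pi/4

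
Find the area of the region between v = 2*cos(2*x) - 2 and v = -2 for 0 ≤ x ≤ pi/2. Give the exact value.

2

The difference (2*cos(2*x) - 2) - (-2) = 2*cos(2*x) changes sign at x = pi/4 inside [0, pi/2], so split the integral there.
∫[0,pi/4] (2*cos(2*x)) dx = 1.
∫[pi/4,pi/2] (2*cos(2*x)) dx = -1; the area of that piece is 1.
Total area = 1 + 1 = 2.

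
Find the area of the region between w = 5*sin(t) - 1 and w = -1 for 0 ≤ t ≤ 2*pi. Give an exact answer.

20

The difference (5*sin(t) - 1) - (-1) = 5*sin(t) changes sign at t = pi inside [0, 2*pi], so split the integral there.
∫[0,pi] (5*sin(t)) dt = 10.
∫[pi,2*pi] (5*sin(t)) dt = -10; the area of that piece is 10.
Total area = 10 + 10 = 20.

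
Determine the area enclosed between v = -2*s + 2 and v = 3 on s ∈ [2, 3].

On [2, 3], (-2*s + 2) - (3) = -2*s - 1 is ≤ 0 throughout, so the area is a single integral of |-2*s - 1|.
∫[2,3] (-2*s - 1) ds = -6; the area of that piece is 6.

6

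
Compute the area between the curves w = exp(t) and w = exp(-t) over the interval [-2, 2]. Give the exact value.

-4 + 2*exp(-2) + 2*exp(2)

The difference (exp(t)) - (exp(-t)) = exp(t) - exp(-t) changes sign at t = 0 inside [-2, 2], so split the integral there.
∫[-2,0] (exp(t) - exp(-t)) dt = -exp(2) - exp(-2) + 2; the area of that piece is -2 + exp(-2) + exp(2).
∫[0,2] (exp(t) - exp(-t)) dt = -2 + exp(-2) + exp(2).
Total area = (-2 + exp(-2) + exp(2)) + (-2 + exp(-2) + exp(2)) = -4 + 2*exp(-2) + 2*exp(2).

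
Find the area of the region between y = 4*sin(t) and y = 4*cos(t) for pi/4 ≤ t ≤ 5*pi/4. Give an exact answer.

On [pi/4, 5*pi/4], (4*sin(t)) - (4*cos(t)) = 4*sin(t) - 4*cos(t) is ≥ 0 throughout, so the area is a single integral of |4*sin(t) - 4*cos(t)|.
∫[pi/4,5*pi/4] (4*sin(t) - 4*cos(t)) dt = 8*sqrt(2).

8*sqrt(2)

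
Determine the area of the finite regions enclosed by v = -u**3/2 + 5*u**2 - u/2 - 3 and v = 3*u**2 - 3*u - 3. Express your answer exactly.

443/12

Set the curves equal: -u**3/2 + 5*u**2 - u/2 - 3 = 3*u**2 - 3*u - 3, so -u**3/2 + 2*u**2 + 5*u/2 = 0, which factors as -u*(u - 5)*(u + 1)/2 = 0. The curves meet at u = -1, 0, 5.
On [-1, 0], v = 3*u**2 - 3*u - 3 is on top; that piece has area ∫[-1,0] (-(-u**3/2 + 2*u**2 + 5*u/2)) du = 11/24.
On [0, 5], v = -u**3/2 + 5*u**2 - u/2 - 3 is on top; that piece has area ∫[0,5] (-u**3/2 + 2*u**2 + 5*u/2) du = 875/24.
Total enclosed area = 11/24 + 875/24 = 443/12.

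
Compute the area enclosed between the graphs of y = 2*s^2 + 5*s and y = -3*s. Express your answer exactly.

Set the curves equal: 2*s^2 + 5*s = -3*s, so 2*s^2 + 8*s = 0, which factors as 2*s*(s + 4) = 0. The curves meet at s = -4, 0.
On [-4, 0], y = -3*s is on top; that piece has area ∫[-4,0] (-(2*s^2 + 8*s)) ds = 64/3.

64/3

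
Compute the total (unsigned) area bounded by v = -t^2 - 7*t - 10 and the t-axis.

The curve meets the t-axis where -t^2 - 7*t - 10 = 0, i.e. -(t + 2)*(t + 5) = 0, at t = -5, -2.
On [-5, -2] the curve lies above the axis; ∫[-5,-2] (-t^2 - 7*t - 10) dt = 9/2, giving area 9/2.

9/2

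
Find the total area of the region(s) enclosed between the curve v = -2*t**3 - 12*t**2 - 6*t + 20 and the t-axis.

The curve meets the t-axis where -2*t**3 - 12*t**2 - 6*t + 20 = 0, i.e. -2*(t - 1)*(t + 2)*(t + 5) = 0, at t = -5, -2, 1.
On [-5, -2] the curve lies below the axis; ∫[-5,-2] (-2*t**3 - 12*t**2 - 6*t + 20) dt = -81/2, giving area 81/2.
On [-2, 1] the curve lies above the axis; ∫[-2,1] (-2*t**3 - 12*t**2 - 6*t + 20) dt = 81/2, giving area 81/2.
Total area = 81/2 + 81/2 = 81.

81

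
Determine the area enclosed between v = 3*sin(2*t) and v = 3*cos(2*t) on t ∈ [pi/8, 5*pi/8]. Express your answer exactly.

3*sqrt(2)

On [pi/8, 5*pi/8], (3*sin(2*t)) - (3*cos(2*t)) = 3*sin(2*t) - 3*cos(2*t) is ≥ 0 throughout, so the area is a single integral of |3*sin(2*t) - 3*cos(2*t)|.
∫[pi/8,5*pi/8] (3*sin(2*t) - 3*cos(2*t)) dt = 3*sqrt(2).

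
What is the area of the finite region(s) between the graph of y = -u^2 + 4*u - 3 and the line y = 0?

The curve meets the u-axis where -u^2 + 4*u - 3 = 0, i.e. -(u - 3)*(u - 1) = 0, at u = 1, 3.
On [1, 3] the curve lies above the axis; ∫[1,3] (-u^2 + 4*u - 3) du = 4/3, giving area 4/3.

4/3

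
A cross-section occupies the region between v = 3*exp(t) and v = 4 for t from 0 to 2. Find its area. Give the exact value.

-13 - 8*log(3) + 16*log(2) + 3*exp(2)

The difference (3*exp(t)) - (4) = 3*exp(t) - 4 changes sign at t = log(4/3) inside [0, 2], so split the integral there.
∫[0,log(4/3)] (3*exp(t) - 4) dt = log(81/256) + 1; the area of that piece is -1 + log(256/81).
∫[log(4/3),2] (3*exp(t) - 4) dt = -12 - 4*log(3) + 8*log(2) + 3*exp(2).
Total area = (-1 + log(256/81)) + (-12 - 4*log(3) + 8*log(2) + 3*exp(2)) = -13 - 8*log(3) + 16*log(2) + 3*exp(2).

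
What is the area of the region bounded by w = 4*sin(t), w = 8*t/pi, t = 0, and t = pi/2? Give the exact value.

4 - pi

On [0, pi/2], (4*sin(t)) - (8*t/pi) = -8*t/pi + 4*sin(t) is ≥ 0 throughout, so the area is a single integral of |-8*t/pi + 4*sin(t)|.
∫[0,pi/2] (-8*t/pi + 4*sin(t)) dt = 4 - pi.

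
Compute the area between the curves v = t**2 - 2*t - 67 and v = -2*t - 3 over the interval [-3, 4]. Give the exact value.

On [-3, 4], (t**2 - 2*t - 67) - (-2*t - 3) = t**2 - 64 is ≤ 0 throughout, so the area is a single integral of |t**2 - 64|.
∫[-3,4] (t**2 - 64) dt = -1253/3; the area of that piece is 1253/3.

1253/3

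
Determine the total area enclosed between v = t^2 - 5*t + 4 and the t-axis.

9/2

The curve meets the t-axis where t^2 - 5*t + 4 = 0, i.e. (t - 4)*(t - 1) = 0, at t = 1, 4.
On [1, 4] the curve lies below the axis; ∫[1,4] (t^2 - 5*t + 4) dt = -9/2, giving area 9/2.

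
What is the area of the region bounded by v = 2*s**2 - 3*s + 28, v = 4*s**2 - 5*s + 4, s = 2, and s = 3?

49/3

On [2, 3], (2*s**2 - 3*s + 28) - (4*s**2 - 5*s + 4) = -2*s**2 + 2*s + 24 is ≥ 0 throughout, so the area is a single integral of |-2*s**2 + 2*s + 24|.
∫[2,3] (-2*s**2 + 2*s + 24) ds = 49/3.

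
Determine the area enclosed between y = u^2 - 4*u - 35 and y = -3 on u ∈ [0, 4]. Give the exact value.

416/3

On [0, 4], (u^2 - 4*u - 35) - (-3) = u^2 - 4*u - 32 is ≤ 0 throughout, so the area is a single integral of |u^2 - 4*u - 32|.
∫[0,4] (u^2 - 4*u - 32) du = -416/3; the area of that piece is 416/3.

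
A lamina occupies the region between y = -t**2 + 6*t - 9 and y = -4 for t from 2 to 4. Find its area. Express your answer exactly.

On [2, 4], (-t**2 + 6*t - 9) - (-4) = -t**2 + 6*t - 5 is ≥ 0 throughout, so the area is a single integral of |-t**2 + 6*t - 5|.
∫[2,4] (-t**2 + 6*t - 5) dt = 22/3.

22/3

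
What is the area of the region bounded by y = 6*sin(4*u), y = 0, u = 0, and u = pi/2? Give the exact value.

The difference (6*sin(4*u)) - (0) = 6*sin(4*u) changes sign at u = pi/4 inside [0, pi/2], so split the integral there.
∫[0,pi/4] (6*sin(4*u)) du = 3.
∫[pi/4,pi/2] (6*sin(4*u)) du = -3; the area of that piece is 3.
Total area = 3 + 3 = 6.

6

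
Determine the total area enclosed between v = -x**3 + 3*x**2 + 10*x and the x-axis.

407/4

The curve meets the x-axis where -x**3 + 3*x**2 + 10*x = 0, i.e. -x*(x - 5)*(x + 2) = 0, at x = -2, 0, 5.
On [-2, 0] the curve lies below the axis; ∫[-2,0] (-x**3 + 3*x**2 + 10*x) dx = -8, giving area 8.
On [0, 5] the curve lies above the axis; ∫[0,5] (-x**3 + 3*x**2 + 10*x) dx = 375/4, giving area 375/4.
Total area = 8 + 375/4 = 407/4.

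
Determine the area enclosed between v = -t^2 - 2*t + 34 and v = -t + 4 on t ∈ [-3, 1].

On [-3, 1], (-t^2 - 2*t + 34) - (-t + 4) = -t^2 - t + 30 is ≥ 0 throughout, so the area is a single integral of |-t^2 - t + 30|.
∫[-3,1] (-t^2 - t + 30) dt = 344/3.

344/3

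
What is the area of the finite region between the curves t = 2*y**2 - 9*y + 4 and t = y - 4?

Both boundary curves give t as a function of y, so integrate with respect to y. Setting them equal: 2*y**2 - 10*y + 8 = 0, i.e. 2*(y - 4)*(y - 1) = 0, so they meet at y = 1, 4.
For y in [1, 4], t = 2*y**2 - 9*y + 4 is on the left; area = ∫[1,4] (-(2*y**2 - 10*y + 8)) dy = 9.

9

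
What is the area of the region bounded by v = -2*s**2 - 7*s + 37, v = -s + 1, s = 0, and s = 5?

The difference (-2*s**2 - 7*s + 37) - (-s + 1) = -2*s**2 - 6*s + 36 changes sign at s = 3 inside [0, 5], so split the integral there.
∫[0,3] (-2*s**2 - 6*s + 36) ds = 63.
∫[3,5] (-2*s**2 - 6*s + 36) ds = -124/3; the area of that piece is 124/3.
Total area = 63 + 124/3 = 313/3.

313/3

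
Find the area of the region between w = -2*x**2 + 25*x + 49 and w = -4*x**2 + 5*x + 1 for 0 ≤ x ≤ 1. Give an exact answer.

176/3

On [0, 1], (-2*x**2 + 25*x + 49) - (-4*x**2 + 5*x + 1) = 2*x**2 + 20*x + 48 is ≥ 0 throughout, so the area is a single integral of |2*x**2 + 20*x + 48|.
∫[0,1] (2*x**2 + 20*x + 48) dx = 176/3.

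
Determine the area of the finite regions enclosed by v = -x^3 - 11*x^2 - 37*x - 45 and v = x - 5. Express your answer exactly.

37/12

Set the curves equal: -x^3 - 11*x^2 - 37*x - 45 = x - 5, so -x^3 - 11*x^2 - 38*x - 40 = 0, which factors as -(x + 2)*(x + 4)*(x + 5) = 0. The curves meet at x = -5, -4, -2.
On [-5, -4], v = x - 5 is on top; that piece has area ∫[-5,-4] (-(-x^3 - 11*x^2 - 38*x - 40)) dx = 5/12.
On [-4, -2], v = -x^3 - 11*x^2 - 37*x - 45 is on top; that piece has area ∫[-4,-2] (-x^3 - 11*x^2 - 38*x - 40) dx = 8/3.
Total enclosed area = 5/12 + 8/3 = 37/12.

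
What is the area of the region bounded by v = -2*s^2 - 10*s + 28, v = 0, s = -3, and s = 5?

722/3

The difference (-2*s^2 - 10*s + 28) - (0) = -2*s^2 - 10*s + 28 changes sign at s = 2 inside [-3, 5], so split the integral there.
∫[-3,2] (-2*s^2 - 10*s + 28) ds = 425/3.
∫[2,5] (-2*s^2 - 10*s + 28) ds = -99; the area of that piece is 99.
Total area = 425/3 + 99 = 722/3.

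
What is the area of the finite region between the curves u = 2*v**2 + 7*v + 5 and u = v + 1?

Both boundary curves give u as a function of v, so integrate with respect to v. Setting them equal: 2*v**2 + 6*v + 4 = 0, i.e. 2*(v + 1)*(v + 2) = 0, so they meet at v = -2, -1.
For v in [-2, -1], u = 2*v**2 + 7*v + 5 is on the left; area = ∫[-2,-1] (-(2*v**2 + 6*v + 4)) dv = 1/3.

1/3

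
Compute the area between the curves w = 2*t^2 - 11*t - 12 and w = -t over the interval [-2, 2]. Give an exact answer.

The difference (2*t^2 - 11*t - 12) - (-t) = 2*t^2 - 10*t - 12 changes sign at t = -1 inside [-2, 2], so split the integral there.
∫[-2,-1] (2*t^2 - 10*t - 12) dt = 23/3.
∫[-1,2] (2*t^2 - 10*t - 12) dt = -45; the area of that piece is 45.
Total area = 23/3 + 45 = 158/3.

158/3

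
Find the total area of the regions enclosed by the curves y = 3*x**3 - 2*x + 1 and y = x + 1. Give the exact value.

3/2

Set the curves equal: 3*x**3 - 2*x + 1 = x + 1, so 3*x**3 - 3*x = 0, which factors as 3*x*(x - 1)*(x + 1) = 0. The curves meet at x = -1, 0, 1.
On [-1, 0], y = 3*x**3 - 2*x + 1 is on top; that piece has area ∫[-1,0] (3*x**3 - 3*x) dx = 3/4.
On [0, 1], y = x + 1 is on top; that piece has area ∫[0,1] (-(3*x**3 - 3*x)) dx = 3/4.
Total enclosed area = 3/4 + 3/4 = 3/2.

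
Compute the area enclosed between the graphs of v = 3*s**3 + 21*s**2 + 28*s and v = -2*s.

Set the curves equal: 3*s**3 + 21*s**2 + 28*s = -2*s, so 3*s**3 + 21*s**2 + 30*s = 0, which factors as 3*s*(s + 2)*(s + 5) = 0. The curves meet at s = -5, -2, 0.
On [-5, -2], v = 3*s**3 + 21*s**2 + 28*s is on top; that piece has area ∫[-5,-2] (3*s**3 + 21*s**2 + 30*s) ds = 189/4.
On [-2, 0], v = -2*s is on top; that piece has area ∫[-2,0] (-(3*s**3 + 21*s**2 + 30*s)) ds = 16.
Total enclosed area = 189/4 + 16 = 253/4.

253/4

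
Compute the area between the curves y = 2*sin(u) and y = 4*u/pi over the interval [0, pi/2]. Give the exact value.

On [0, pi/2], (2*sin(u)) - (4*u/pi) = -4*u/pi + 2*sin(u) is ≥ 0 throughout, so the area is a single integral of |-4*u/pi + 2*sin(u)|.
∫[0,pi/2] (-4*u/pi + 2*sin(u)) du = 2 - pi/2.

2 - pi/2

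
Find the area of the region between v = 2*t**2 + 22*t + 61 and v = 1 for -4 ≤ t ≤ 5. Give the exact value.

765

On [-4, 5], (2*t**2 + 22*t + 61) - (1) = 2*t**2 + 22*t + 60 is ≥ 0 throughout, so the area is a single integral of |2*t**2 + 22*t + 60|.
∫[-4,5] (2*t**2 + 22*t + 60) dt = 765.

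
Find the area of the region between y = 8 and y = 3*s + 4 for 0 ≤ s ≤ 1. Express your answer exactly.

5/2

On [0, 1], (8) - (3*s + 4) = -3*s + 4 is ≥ 0 throughout, so the area is a single integral of |-3*s + 4|.
∫[0,1] (-3*s + 4) ds = 5/2.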